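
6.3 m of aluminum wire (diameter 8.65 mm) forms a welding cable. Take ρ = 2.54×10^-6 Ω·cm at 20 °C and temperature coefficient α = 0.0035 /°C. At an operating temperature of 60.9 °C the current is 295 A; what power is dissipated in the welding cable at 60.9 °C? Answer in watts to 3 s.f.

271 W

ρ = 2.54×10^-6 Ω·cm = 2.54×10^-8 Ω·m
A = π(d/2)² = π(4.3250e-03 m)² = 5.877e-05 m²
R₍20₎ = ρL/A = (2.54×10^-8)(6.3)/(5.877e-05) = 0.002723 Ω
R₍60.9₎ = R₍20₎(1 + αΔT) = 0.002723 × (1 + 0.0035×40.9) = 0.003113 Ω
P = I²R = (295)² × 0.003113 = 271 W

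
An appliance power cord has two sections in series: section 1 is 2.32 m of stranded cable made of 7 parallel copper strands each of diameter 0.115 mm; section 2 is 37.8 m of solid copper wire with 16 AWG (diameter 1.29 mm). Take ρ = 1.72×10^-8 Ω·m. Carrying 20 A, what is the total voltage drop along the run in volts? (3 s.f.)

Section 1: A_strand = π(5.7500e-05)² = 1.039e-08 m²; R₁ = ρL/(N·A_s) = (1.72×10^-8)(2.32)/(7×1.039e-08) = 0.5488 Ω
Section 2: A = π(1.29/2 mm)² = π(6.4500e-04 m)² = 1.307e-06 m²
R₂ = (1.72×10^-8)(37.8)/(1.307e-06) = 0.4975 Ω
R = R₁ + R₂ = 1.046 Ω
V = IR = 20 × 1.046 = 20.9 V

20.9 V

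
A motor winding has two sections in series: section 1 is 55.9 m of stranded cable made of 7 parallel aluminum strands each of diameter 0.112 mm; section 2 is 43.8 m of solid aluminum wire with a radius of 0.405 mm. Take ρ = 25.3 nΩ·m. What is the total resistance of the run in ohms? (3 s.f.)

22.7 Ω

ρ = 25.3 nΩ·m = 2.53×10^-8 Ω·m
Section 1: A_strand = π(5.6000e-05)² = 9.852e-09 m²; R₁ = ρL/(N·A_s) = (2.53×10^-8)(55.9)/(7×9.852e-09) = 20.51 Ω
Section 2: A = πr² = π(4.0500e-04 m)² = 5.153e-07 m²
R₂ = (2.53×10^-8)(43.8)/(5.153e-07) = 2.15 Ω
R = R₁ + R₂ = 22.7 Ω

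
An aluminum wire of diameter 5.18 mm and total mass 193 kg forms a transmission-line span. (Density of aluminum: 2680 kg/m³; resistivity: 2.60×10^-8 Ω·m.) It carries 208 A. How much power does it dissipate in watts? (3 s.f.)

1.82×10^5 W

A = π(d/2)² = π(2.5900e-03 m)² = 2.1074e-05 m²
L = m/(density·A) = 193/(2680×2.1074e-05) = 3417 m
R = ρL/A = (2.60×10^-8)(3417)/(2.1074e-05) = 4.216 Ω
P = I²R = (208)² × 4.216 = 1.82×10^5 W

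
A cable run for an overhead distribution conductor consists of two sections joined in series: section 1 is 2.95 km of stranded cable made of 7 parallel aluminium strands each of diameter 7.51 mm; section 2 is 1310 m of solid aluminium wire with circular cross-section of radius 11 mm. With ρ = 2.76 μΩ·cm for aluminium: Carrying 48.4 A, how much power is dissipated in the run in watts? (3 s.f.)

838 W

ρ = 2.76 μΩ·cm = 2.76×10^-8 Ω·m
Section 1: A_strand = π(3.7550e-03)² = 4.430e-05 m²; R₁ = ρL/(N·A_s) = (2.76×10^-8)(2950)/(7×4.430e-05) = 0.2626 Ω
Section 2: A = πr² = π(1.1000e-02 m)² = 3.801e-04 m²
R₂ = (2.76×10^-8)(1310)/(3.801e-04) = 0.09511 Ω
R = R₁ + R₂ = 0.3577 Ω
P = I²R = (48.4)² × 0.3577 = 838 W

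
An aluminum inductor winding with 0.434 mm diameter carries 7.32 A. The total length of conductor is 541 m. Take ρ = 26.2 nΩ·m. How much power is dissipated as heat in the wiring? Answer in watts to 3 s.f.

ρ = 26.2 nΩ·m = 2.62×10^-8 Ω·m
A = π(d/2)² = π(2.1700e-04 m)² = 1.479e-07 m²
R = ρL/A = (2.62×10^-8)(541)/(1.479e-07) = 95.81 Ω
P = I²R = (7.32)² × 95.81 = 5130 W

5130 W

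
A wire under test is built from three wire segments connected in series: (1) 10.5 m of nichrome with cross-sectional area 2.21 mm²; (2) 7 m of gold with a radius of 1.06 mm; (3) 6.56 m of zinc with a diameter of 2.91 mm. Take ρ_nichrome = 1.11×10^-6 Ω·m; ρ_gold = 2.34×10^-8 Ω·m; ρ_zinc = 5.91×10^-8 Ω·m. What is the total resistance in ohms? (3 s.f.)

5.38 Ω

Seg 1: A = 2.21 mm² = 2.210e-06 m²
R_1 = (1.11×10^-6)(10.5)/(2.210e-06) = 5.274 Ω
Seg 2: A = πr² = π(1.0600e-03 m)² = 3.530e-06 m²
R_2 = (2.34×10^-8)(7)/(3.530e-06) = 0.0464 Ω
Seg 3: A = π(d/2)² = π(1.4550e-03 m)² = 6.651e-06 m²
R_3 = (5.91×10^-8)(6.56)/(6.651e-06) = 0.05829 Ω
R_total = R_1 + R_2 + R_3 = 5.38 Ω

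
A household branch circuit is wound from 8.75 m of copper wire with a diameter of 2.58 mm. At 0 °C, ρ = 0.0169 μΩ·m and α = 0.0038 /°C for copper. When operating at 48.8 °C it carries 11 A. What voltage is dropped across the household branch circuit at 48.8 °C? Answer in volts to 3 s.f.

ρ = 0.0169 μΩ·m = 1.69×10^-8 Ω·m
A = π(d/2)² = π(1.2900e-03 m)² = 5.228e-06 m²
R₍0₎ = ρL/A = (1.69×10^-8)(8.75)/(5.228e-06) = 0.02829 Ω
R₍48.8₎ = R₍0₎(1 + αΔT) = 0.02829 × (1 + 0.0038×48.8) = 0.03353 Ω
V = IR = 11 × 0.03353 = 0.369 V

0.369 V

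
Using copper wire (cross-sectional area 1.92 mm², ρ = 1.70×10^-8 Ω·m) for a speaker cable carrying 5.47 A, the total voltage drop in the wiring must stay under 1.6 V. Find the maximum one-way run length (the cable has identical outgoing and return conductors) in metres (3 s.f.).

A = 1.92 mm² = 1.920e-06 m²
L_max = V_max·A/(2·ρI) = (1.6)(1.920e-06)/(2×1.70×10^-8×5.47) = 16.5 m

16.5 m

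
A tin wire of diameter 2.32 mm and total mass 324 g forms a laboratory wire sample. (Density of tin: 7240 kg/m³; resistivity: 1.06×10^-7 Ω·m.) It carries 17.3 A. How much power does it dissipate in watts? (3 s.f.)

A = π(d/2)² = π(1.1600e-03 m)² = 4.2273e-06 m²
L = m/(density·A) = 0.324/(7240×4.2273e-06) = 10.59 m
R = ρL/A = (1.06×10^-7)(10.59)/(4.2273e-06) = 0.2654 Ω
P = I²R = (17.3)² × 0.2654 = 79.4 W

79.4 W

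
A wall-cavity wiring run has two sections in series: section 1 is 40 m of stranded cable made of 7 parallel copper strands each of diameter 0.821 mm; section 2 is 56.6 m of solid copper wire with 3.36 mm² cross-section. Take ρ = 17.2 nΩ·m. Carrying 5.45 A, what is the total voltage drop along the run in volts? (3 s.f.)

2.59 V

ρ = 17.2 nΩ·m = 1.72×10^-8 Ω·m
Section 1: A_strand = π(4.1050e-04)² = 5.294e-07 m²; R₁ = ρL/(N·A_s) = (1.72×10^-8)(40)/(7×5.294e-07) = 0.1857 Ω
Section 2: A = 3.36 mm² = 3.360e-06 m²
R₂ = (1.72×10^-8)(56.6)/(3.360e-06) = 0.2897 Ω
R = R₁ + R₂ = 0.4754 Ω
V = IR = 5.45 × 0.4754 = 2.59 V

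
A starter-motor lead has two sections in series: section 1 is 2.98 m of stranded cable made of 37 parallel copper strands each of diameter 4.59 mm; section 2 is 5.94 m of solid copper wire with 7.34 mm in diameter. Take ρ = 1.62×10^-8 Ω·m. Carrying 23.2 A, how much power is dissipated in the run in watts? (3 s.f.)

Section 1: A_strand = π(2.2950e-03)² = 1.655e-05 m²; R₁ = ρL/(N·A_s) = (1.62×10^-8)(2.98)/(37×1.655e-05) = 7.885×10^-5 Ω
Section 2: A = π(d/2)² = π(3.6700e-03 m)² = 4.231e-05 m²
R₂ = (1.62×10^-8)(5.94)/(4.231e-05) = 0.002274 Ω
R = R₁ + R₂ = 0.002353 Ω
P = I²R = (23.2)² × 0.002353 = 1.27 W

1.27 W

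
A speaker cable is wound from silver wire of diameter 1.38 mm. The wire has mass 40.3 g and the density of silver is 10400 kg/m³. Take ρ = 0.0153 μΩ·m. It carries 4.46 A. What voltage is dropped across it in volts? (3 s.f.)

ρ = 0.0153 μΩ·m = 1.53×10^-8 Ω·m
A = π(d/2)² = π(6.9000e-04 m)² = 1.4957e-06 m²
L = m/(density·A) = 0.0403/(10400×1.4957e-06) = 2.591 m
R = ρL/A = (1.53×10^-8)(2.591)/(1.4957e-06) = 0.0265 Ω
V = IR = 4.46 × 0.0265 = 0.118 V

0.118 V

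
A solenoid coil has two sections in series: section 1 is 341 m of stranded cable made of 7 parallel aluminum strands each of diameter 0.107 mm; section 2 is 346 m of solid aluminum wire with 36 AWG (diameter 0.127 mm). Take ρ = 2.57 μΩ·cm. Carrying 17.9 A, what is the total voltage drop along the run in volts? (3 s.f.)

ρ = 2.57 μΩ·cm = 2.57×10^-8 Ω·m
Section 1: A_strand = π(5.3500e-05)² = 8.992e-09 m²; R₁ = ρL/(N·A_s) = (2.57×10^-8)(341)/(7×8.992e-09) = 139.2 Ω
Section 2: A = π(0.127/2 mm)² = π(6.3500e-05 m)² = 1.267e-08 m²
R₂ = (2.57×10^-8)(346)/(1.267e-08) = 702 Ω
R = R₁ + R₂ = 841.2 Ω
V = IR = 17.9 × 841.2 = 15100 V

15100 V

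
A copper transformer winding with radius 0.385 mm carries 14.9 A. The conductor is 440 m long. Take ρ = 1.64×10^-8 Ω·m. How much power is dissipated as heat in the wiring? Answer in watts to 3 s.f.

3440 W

A = πr² = π(3.8500e-04 m)² = 4.657e-07 m²
R = ρL/A = (1.64×10^-8)(440)/(4.657e-07) = 15.5 Ω
P = I²R = (14.9)² × 15.5 = 3440 W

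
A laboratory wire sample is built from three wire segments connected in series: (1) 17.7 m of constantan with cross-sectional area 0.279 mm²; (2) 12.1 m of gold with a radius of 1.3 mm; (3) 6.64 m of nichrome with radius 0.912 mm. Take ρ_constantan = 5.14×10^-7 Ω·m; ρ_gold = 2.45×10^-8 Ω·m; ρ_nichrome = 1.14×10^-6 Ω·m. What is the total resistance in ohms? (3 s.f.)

Seg 1: A = 0.279 mm² = 2.790e-07 m²
R_1 = (5.14×10^-7)(17.7)/(2.790e-07) = 32.61 Ω
Seg 2: A = πr² = π(1.3000e-03 m)² = 5.309e-06 m²
R_2 = (2.45×10^-8)(12.1)/(5.309e-06) = 0.05584 Ω
Seg 3: A = πr² = π(9.1200e-04 m)² = 2.613e-06 m²
R_3 = (1.14×10^-6)(6.64)/(2.613e-06) = 2.897 Ω
R_total = R_1 + R_2 + R_3 = 35.6 Ω

35.6 Ω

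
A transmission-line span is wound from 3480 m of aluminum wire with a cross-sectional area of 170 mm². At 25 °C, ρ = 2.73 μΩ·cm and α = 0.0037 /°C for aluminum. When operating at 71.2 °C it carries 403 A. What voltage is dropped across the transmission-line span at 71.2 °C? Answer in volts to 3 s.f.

ρ = 2.73 μΩ·cm = 2.73×10^-8 Ω·m
A = 170 mm² = 1.700e-04 m²
R₍25₎ = ρL/A = (2.73×10^-8)(3480)/(1.700e-04) = 0.5588 Ω
R₍71.2₎ = R₍25₎(1 + αΔT) = 0.5588 × (1 + 0.0037×46.2) = 0.6544 Ω
V = IR = 403 × 0.6544 = 264 V

264 V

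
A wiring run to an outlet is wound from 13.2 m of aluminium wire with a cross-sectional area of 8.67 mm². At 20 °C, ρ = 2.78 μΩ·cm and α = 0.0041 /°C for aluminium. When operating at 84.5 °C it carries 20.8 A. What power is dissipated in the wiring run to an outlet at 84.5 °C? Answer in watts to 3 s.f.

23.2 W

ρ = 2.78 μΩ·cm = 2.78×10^-8 Ω·m
A = 8.67 mm² = 8.670e-06 m²
R₍20₎ = ρL/A = (2.78×10^-8)(13.2)/(8.670e-06) = 0.04233 Ω
R₍84.5₎ = R₍20₎(1 + αΔT) = 0.04233 × (1 + 0.0041×64.5) = 0.05352 Ω
P = I²R = (20.8)² × 0.05352 = 23.2 W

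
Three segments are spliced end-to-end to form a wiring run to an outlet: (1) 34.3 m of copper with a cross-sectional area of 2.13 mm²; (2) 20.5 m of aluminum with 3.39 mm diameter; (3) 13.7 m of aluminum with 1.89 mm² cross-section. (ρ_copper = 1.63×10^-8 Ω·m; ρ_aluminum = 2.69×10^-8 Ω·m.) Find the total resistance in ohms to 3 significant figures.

0.519 Ω

Seg 1: A = 2.13 mm² = 2.130e-06 m²
R_1 = (1.63×10^-8)(34.3)/(2.130e-06) = 0.2625 Ω
Seg 2: A = π(d/2)² = π(1.6950e-03 m)² = 9.026e-06 m²
R_2 = (2.69×10^-8)(20.5)/(9.026e-06) = 0.0611 Ω
Seg 3: A = 1.89 mm² = 1.890e-06 m²
R_3 = (2.69×10^-8)(13.7)/(1.890e-06) = 0.195 Ω
R_total = R_1 + R_2 + R_3 = 0.519 Ω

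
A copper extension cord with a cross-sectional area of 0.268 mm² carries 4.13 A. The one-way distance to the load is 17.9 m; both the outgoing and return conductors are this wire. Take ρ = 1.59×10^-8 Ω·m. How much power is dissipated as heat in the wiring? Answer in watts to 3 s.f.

A = 0.268 mm² = 2.680e-07 m²
Total conductor length (both ways) L = 2 × 17.9 = 35.8 m
R = ρL/A = (1.59×10^-8)(35.8)/(2.680e-07) = 2.124 Ω
P = I²R = (4.13)² × 2.124 = 36.2 W

36.2 W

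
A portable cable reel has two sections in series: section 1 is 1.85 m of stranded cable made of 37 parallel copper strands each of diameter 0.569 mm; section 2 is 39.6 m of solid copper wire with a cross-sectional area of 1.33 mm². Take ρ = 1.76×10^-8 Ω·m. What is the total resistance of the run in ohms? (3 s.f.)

0.527 Ω

Section 1: A_strand = π(2.8450e-04)² = 2.543e-07 m²; R₁ = ρL/(N·A_s) = (1.76×10^-8)(1.85)/(37×2.543e-07) = 0.003461 Ω
Section 2: A = 1.33 mm² = 1.330e-06 m²
R₂ = (1.76×10^-8)(39.6)/(1.330e-06) = 0.524 Ω
R = R₁ + R₂ = 0.527 Ω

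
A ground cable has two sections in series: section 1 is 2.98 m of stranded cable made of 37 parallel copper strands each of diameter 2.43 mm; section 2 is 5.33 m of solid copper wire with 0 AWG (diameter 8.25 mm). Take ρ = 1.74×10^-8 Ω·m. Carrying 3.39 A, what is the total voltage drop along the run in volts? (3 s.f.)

0.00691 V

Section 1: A_strand = π(1.2150e-03)² = 4.638e-06 m²; R₁ = ρL/(N·A_s) = (1.74×10^-8)(2.98)/(37×4.638e-06) = 3.022×10^-4 Ω
Section 2: A = π(8.25/2 mm)² = π(4.1250e-03 m)² = 5.346e-05 m²
R₂ = (1.74×10^-8)(5.33)/(5.346e-05) = 0.001735 Ω
R = R₁ + R₂ = 0.002037 Ω
V = IR = 3.39 × 0.002037 = 0.00691 V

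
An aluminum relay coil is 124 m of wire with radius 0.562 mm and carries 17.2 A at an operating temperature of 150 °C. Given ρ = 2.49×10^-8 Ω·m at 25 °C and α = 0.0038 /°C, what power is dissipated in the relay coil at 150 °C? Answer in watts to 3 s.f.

1360 W

A = πr² = π(5.6200e-04 m)² = 9.923e-07 m²
R₍25₎ = ρL/A = (2.49×10^-8)(124)/(9.923e-07) = 3.112 Ω
R₍150₎ = R₍25₎(1 + αΔT) = 3.112 × (1 + 0.0038×125) = 4.59 Ω
P = I²R = (17.2)² × 4.59 = 1360 W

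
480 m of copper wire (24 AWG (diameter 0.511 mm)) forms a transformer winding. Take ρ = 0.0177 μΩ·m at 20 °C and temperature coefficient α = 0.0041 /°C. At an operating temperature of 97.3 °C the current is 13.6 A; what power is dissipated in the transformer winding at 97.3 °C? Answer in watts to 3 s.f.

ρ = 0.0177 μΩ·m = 1.77×10^-8 Ω·m
A = π(0.511/2 mm)² = π(2.5550e-04 m)² = 2.051e-07 m²
R₍20₎ = ρL/A = (1.77×10^-8)(480)/(2.051e-07) = 41.43 Ω
R₍97.3₎ = R₍20₎(1 + αΔT) = 41.43 × (1 + 0.0041×77.3) = 54.56 Ω
P = I²R = (13.6)² × 54.56 = 10100 W

10100 W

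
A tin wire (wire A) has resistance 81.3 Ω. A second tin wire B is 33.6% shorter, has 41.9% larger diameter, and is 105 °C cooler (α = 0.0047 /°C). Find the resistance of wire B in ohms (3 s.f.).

R ∝ ρL/d² with ρ ∝ (1+αΔT), so R_B/R_A = (1 − 33.6/100) × (1 + 41.9/100)⁻² × (1 − 0.0047×105)
= 0.664 × 0.4966 × 0.5065 = 0.167
R_B = 0.167 × 81.3 = 13.6 Ω

13.6 Ω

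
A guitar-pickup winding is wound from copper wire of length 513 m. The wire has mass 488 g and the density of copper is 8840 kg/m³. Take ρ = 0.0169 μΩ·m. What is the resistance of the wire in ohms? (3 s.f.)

80.6 Ω

ρ = 0.0169 μΩ·m = 1.69×10^-8 Ω·m
A = m/(density·L) = 0.488/(8840×513) = 1.0761e-07 m²
R = ρL/A = (1.69×10^-8)(513)/(1.0761e-07) = 80.6 Ω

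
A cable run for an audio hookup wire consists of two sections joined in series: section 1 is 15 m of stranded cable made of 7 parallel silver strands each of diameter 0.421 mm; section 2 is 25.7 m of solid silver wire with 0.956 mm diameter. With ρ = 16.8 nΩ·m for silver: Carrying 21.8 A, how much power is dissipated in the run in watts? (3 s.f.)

409 W

ρ = 16.8 nΩ·m = 1.68×10^-8 Ω·m
Section 1: A_strand = π(2.1050e-04)² = 1.392e-07 m²; R₁ = ρL/(N·A_s) = (1.68×10^-8)(15)/(7×1.392e-07) = 0.2586 Ω
Section 2: A = π(d/2)² = π(4.7800e-04 m)² = 7.178e-07 m²
R₂ = (1.68×10^-8)(25.7)/(7.178e-07) = 0.6015 Ω
R = R₁ + R₂ = 0.8601 Ω
P = I²R = (21.8)² × 0.8601 = 409 W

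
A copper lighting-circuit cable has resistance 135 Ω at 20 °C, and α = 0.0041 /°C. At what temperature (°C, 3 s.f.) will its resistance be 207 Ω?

150 °C

R = R₀(1 + α(T − T₀)) ⇒ T = T₀ + (R/R₀ − 1)/α
T = 20 + (207/135 − 1)/0.0041 = 20 + (0.5333)/0.0041 = 150 °C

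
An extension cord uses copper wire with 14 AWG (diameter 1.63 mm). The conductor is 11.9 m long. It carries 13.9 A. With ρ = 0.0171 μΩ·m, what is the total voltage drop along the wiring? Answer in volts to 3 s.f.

1.36 V

ρ = 0.0171 μΩ·m = 1.71×10^-8 Ω·m
A = π(1.63/2 mm)² = π(8.1500e-04 m)² = 2.087e-06 m²
R = ρL/A = (1.71×10^-8)(11.9)/(2.087e-06) = 0.09752 Ω
V = IR = 13.9 × 0.09752 = 1.36 V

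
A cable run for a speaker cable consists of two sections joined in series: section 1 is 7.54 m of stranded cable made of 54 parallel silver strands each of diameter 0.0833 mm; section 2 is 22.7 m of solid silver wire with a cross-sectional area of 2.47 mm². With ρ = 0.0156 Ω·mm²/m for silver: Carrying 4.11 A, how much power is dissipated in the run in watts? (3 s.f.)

9.17 W

ρ = 0.0156 Ω·mm²/m = 1.56×10^-8 Ω·m
Section 1: A_strand = π(4.1650e-05)² = 5.450e-09 m²; R₁ = ρL/(N·A_s) = (1.56×10^-8)(7.54)/(54×5.450e-09) = 0.3997 Ω
Section 2: A = 2.47 mm² = 2.470e-06 m²
R₂ = (1.56×10^-8)(22.7)/(2.470e-06) = 0.1434 Ω
R = R₁ + R₂ = 0.5431 Ω
P = I²R = (4.11)² × 0.5431 = 9.17 W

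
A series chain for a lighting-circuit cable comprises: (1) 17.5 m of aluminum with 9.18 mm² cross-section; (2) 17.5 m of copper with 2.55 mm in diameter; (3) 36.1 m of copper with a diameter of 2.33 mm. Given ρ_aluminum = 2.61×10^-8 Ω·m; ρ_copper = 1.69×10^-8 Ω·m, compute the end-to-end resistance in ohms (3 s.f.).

0.251 Ω

Seg 1: A = 9.18 mm² = 9.180e-06 m²
R_1 = (2.61×10^-8)(17.5)/(9.180e-06) = 0.04975 Ω
Seg 2: A = π(d/2)² = π(1.2750e-03 m)² = 5.107e-06 m²
R_2 = (1.69×10^-8)(17.5)/(5.107e-06) = 0.05791 Ω
Seg 3: A = π(d/2)² = π(1.1650e-03 m)² = 4.264e-06 m²
R_3 = (1.69×10^-8)(36.1)/(4.264e-06) = 0.1431 Ω
R_total = R_1 + R_2 + R_3 = 0.251 Ω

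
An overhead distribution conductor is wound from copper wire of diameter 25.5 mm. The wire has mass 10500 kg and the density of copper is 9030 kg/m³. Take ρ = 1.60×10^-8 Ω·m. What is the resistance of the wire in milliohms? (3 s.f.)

71.3 mΩ

A = π(d/2)² = π(1.2750e-02 m)² = 5.1071e-04 m²
L = m/(density·A) = 10500/(9030×5.1071e-04) = 2277 m
R = ρL/A = (1.60×10^-8)(2277)/(5.1071e-04) = 71.3 mΩ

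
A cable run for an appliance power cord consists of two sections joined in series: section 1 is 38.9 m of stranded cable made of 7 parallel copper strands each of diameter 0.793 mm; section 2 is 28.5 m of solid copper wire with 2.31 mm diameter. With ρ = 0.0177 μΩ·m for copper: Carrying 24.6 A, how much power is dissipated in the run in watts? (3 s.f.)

193 W

ρ = 0.0177 μΩ·m = 1.77×10^-8 Ω·m
Section 1: A_strand = π(3.9650e-04)² = 4.939e-07 m²; R₁ = ρL/(N·A_s) = (1.77×10^-8)(38.9)/(7×4.939e-07) = 0.1992 Ω
Section 2: A = π(d/2)² = π(1.1550e-03 m)² = 4.191e-06 m²
R₂ = (1.77×10^-8)(28.5)/(4.191e-06) = 0.1204 Ω
R = R₁ + R₂ = 0.3195 Ω
P = I²R = (24.6)² × 0.3195 = 193 W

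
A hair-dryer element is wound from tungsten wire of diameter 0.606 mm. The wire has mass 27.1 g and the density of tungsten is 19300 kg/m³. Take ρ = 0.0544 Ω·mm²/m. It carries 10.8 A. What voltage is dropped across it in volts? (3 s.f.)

9.92 V

ρ = 0.0544 Ω·mm²/m = 5.44×10^-8 Ω·m
A = π(d/2)² = π(3.0300e-04 m)² = 2.8843e-07 m²
L = m/(density·A) = 0.0271/(19300×2.8843e-07) = 4.868 m
R = ρL/A = (5.44×10^-8)(4.868)/(2.8843e-07) = 0.9182 Ω
V = IR = 10.8 × 0.9182 = 9.92 V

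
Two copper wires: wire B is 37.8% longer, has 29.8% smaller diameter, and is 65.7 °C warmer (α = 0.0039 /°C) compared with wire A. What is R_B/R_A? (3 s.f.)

3.51

R ∝ ρL/d² with ρ ∝ (1+αΔT), so R_B/R_A = (1 + 37.8/100) × (1 − 29.8/100)⁻² × (1 + 0.0039×65.7)
= 1.378 × 2.029 × 1.256 = 3.51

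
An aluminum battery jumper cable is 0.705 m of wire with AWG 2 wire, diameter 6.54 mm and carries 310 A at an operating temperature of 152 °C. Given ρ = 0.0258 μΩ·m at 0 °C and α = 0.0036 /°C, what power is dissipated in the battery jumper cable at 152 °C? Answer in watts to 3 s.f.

80.5 W

ρ = 0.0258 μΩ·m = 2.58×10^-8 Ω·m
A = π(6.54/2 mm)² = π(3.2700e-03 m)² = 3.359e-05 m²
R₍0₎ = ρL/A = (2.58×10^-8)(0.705)/(3.359e-05) = 5.415×10^-4 Ω
R₍152₎ = R₍0₎(1 + αΔT) = 5.415×10^-4 × (1 + 0.0036×152) = 8.377×10^-4 Ω
P = I²R = (310)² × 8.377×10^-4 = 80.5 W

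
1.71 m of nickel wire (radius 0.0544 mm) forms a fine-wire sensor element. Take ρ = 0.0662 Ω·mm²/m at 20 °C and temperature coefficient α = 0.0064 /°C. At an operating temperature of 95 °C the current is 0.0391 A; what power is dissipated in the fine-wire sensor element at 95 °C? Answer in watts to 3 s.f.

0.0276 W

ρ = 0.0662 Ω·mm²/m = 6.62×10^-8 Ω·m
A = πr² = π(5.4400e-05 m)² = 9.297e-09 m²
R₍20₎ = ρL/A = (6.62×10^-8)(1.71)/(9.297e-09) = 12.18 Ω
R₍95₎ = R₍20₎(1 + αΔT) = 12.18 × (1 + 0.0064×75) = 18.02 Ω
P = I²R = (0.0391)² × 18.02 = 0.0276 W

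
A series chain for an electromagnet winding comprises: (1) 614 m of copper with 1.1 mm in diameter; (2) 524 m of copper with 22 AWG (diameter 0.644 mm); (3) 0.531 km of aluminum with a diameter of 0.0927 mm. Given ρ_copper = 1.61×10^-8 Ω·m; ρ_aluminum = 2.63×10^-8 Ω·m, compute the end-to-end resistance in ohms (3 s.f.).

Seg 1: A = π(d/2)² = π(5.5000e-04 m)² = 9.503e-07 m²
R_1 = (1.61×10^-8)(614)/(9.503e-07) = 10.4 Ω
Seg 2: A = π(0.644/2 mm)² = π(3.2200e-04 m)² = 3.257e-07 m²
R_2 = (1.61×10^-8)(524)/(3.257e-07) = 25.9 Ω
Seg 3: A = π(d/2)² = π(4.6350e-05 m)² = 6.749e-09 m²
R_3 = (2.63×10^-8)(531)/(6.749e-09) = 2069 Ω
R_total = R_1 + R_2 + R_3 = 2110 Ω

2110 Ω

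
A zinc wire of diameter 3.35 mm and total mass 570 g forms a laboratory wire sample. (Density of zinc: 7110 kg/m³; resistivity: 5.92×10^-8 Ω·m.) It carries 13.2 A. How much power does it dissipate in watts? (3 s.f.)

10.6 W

A = π(d/2)² = π(1.6750e-03 m)² = 8.8141e-06 m²
L = m/(density·A) = 0.57/(7110×8.8141e-06) = 9.095 m
R = ρL/A = (5.92×10^-8)(9.095)/(8.8141e-06) = 0.06109 Ω
P = I²R = (13.2)² × 0.06109 = 10.6 W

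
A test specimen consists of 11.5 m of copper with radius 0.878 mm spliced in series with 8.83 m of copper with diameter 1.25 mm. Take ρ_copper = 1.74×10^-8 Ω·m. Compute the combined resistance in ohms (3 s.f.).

0.208 Ω

Segment 1: A = πr² = π(8.7800e-04 m)² = 2.422e-06 m²
R₁ = ρL/A = (1.74×10^-8)(11.5)/(2.422e-06) = 0.08262 Ω
Segment 2: A = π(d/2)² = π(6.2500e-04 m)² = 1.227e-06 m²
R₂ = (1.74×10^-8)(8.83)/(1.227e-06) = 0.1252 Ω
R = R₁ + R₂ = 0.208 Ω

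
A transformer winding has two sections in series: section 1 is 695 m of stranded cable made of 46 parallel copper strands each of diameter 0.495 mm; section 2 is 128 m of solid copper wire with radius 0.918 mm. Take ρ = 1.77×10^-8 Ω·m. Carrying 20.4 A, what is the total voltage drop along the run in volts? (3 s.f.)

Section 1: A_strand = π(2.4750e-04)² = 1.924e-07 m²; R₁ = ρL/(N·A_s) = (1.77×10^-8)(695)/(46×1.924e-07) = 1.39 Ω
Section 2: A = πr² = π(9.1800e-04 m)² = 2.647e-06 m²
R₂ = (1.77×10^-8)(128)/(2.647e-06) = 0.8558 Ω
R = R₁ + R₂ = 2.245 Ω
V = IR = 20.4 × 2.245 = 45.8 V

45.8 V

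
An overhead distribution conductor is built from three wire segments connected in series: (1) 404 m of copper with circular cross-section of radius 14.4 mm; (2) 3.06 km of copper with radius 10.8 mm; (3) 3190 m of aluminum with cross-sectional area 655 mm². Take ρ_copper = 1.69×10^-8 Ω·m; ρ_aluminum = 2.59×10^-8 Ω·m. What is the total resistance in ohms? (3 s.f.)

0.278 Ω

Seg 1: A = πr² = π(1.4400e-02 m)² = 6.514e-04 m²
R_1 = (1.69×10^-8)(404)/(6.514e-04) = 0.01048 Ω
Seg 2: A = πr² = π(1.0800e-02 m)² = 3.664e-04 m²
R_2 = (1.69×10^-8)(3060)/(3.664e-04) = 0.1411 Ω
Seg 3: A = 655 mm² = 6.550e-04 m²
R_3 = (2.59×10^-8)(3190)/(6.550e-04) = 0.1261 Ω
R_total = R_1 + R_2 + R_3 = 0.278 Ω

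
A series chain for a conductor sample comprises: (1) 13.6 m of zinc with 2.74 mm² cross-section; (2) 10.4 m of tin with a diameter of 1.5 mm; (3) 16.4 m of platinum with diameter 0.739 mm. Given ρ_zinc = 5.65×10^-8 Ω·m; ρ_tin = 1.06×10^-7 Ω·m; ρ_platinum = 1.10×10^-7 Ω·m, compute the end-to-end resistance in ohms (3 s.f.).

Seg 1: A = 2.74 mm² = 2.740e-06 m²
R_1 = (5.65×10^-8)(13.6)/(2.740e-06) = 0.2804 Ω
Seg 2: A = π(d/2)² = π(7.5000e-04 m)² = 1.767e-06 m²
R_2 = (1.06×10^-7)(10.4)/(1.767e-06) = 0.6238 Ω
Seg 3: A = π(d/2)² = π(3.6950e-04 m)² = 4.289e-07 m²
R_3 = (1.10×10^-7)(16.4)/(4.289e-07) = 4.206 Ω
R_total = R_1 + R_2 + R_3 = 5.11 Ω

5.11 Ω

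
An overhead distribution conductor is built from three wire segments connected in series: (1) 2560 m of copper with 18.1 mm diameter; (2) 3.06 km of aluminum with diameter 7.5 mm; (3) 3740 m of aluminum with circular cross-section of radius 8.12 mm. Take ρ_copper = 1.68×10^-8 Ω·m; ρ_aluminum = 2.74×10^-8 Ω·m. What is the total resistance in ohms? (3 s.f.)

Seg 1: A = π(d/2)² = π(9.0500e-03 m)² = 2.573e-04 m²
R_1 = (1.68×10^-8)(2560)/(2.573e-04) = 0.1671 Ω
Seg 2: A = π(d/2)² = π(3.7500e-03 m)² = 4.418e-05 m²
R_2 = (2.74×10^-8)(3060)/(4.418e-05) = 1.898 Ω
Seg 3: A = πr² = π(8.1200e-03 m)² = 2.071e-04 m²
R_3 = (2.74×10^-8)(3740)/(2.071e-04) = 0.4947 Ω
R_total = R_1 + R_2 + R_3 = 2.56 Ω

2.56 Ω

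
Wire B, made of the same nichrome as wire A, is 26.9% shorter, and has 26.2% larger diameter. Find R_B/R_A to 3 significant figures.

R ∝ L/d², so R_B/R_A = (1 − 26.9/100) × (1 + 26.2/100)⁻²
= 0.731 × 0.6279 = 0.459

0.459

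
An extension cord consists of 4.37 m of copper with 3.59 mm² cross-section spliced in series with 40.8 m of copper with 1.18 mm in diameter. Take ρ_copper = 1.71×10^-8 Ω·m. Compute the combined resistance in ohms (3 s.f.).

Segment 1: A = 3.59 mm² = 3.590e-06 m²
R₁ = ρL/A = (1.71×10^-8)(4.37)/(3.590e-06) = 0.02082 Ω
Segment 2: A = π(d/2)² = π(5.9000e-04 m)² = 1.094e-06 m²
R₂ = (1.71×10^-8)(40.8)/(1.094e-06) = 0.638 Ω
R = R₁ + R₂ = 0.659 Ω

0.659 Ω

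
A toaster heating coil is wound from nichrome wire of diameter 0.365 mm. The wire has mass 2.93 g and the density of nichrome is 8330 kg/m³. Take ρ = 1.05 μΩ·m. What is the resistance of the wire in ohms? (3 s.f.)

ρ = 1.05 μΩ·m = 1.05×10^-6 Ω·m
A = π(d/2)² = π(1.8250e-04 m)² = 1.0463e-07 m²
L = m/(density·A) = 0.00293/(8330×1.0463e-07) = 3.362 m
R = ρL/A = (1.05×10^-6)(3.362)/(1.0463e-07) = 33.7 Ω

33.7 Ω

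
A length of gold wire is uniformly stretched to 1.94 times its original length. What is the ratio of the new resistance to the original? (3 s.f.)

Volume constant ⇒ A' = A/k with k = 1.94. R' = ρ(kL)/(A/k) = k²R.
Factor = 3.76

3.76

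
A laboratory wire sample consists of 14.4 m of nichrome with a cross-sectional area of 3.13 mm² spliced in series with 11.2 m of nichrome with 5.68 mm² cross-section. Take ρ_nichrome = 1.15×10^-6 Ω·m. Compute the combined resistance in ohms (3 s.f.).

7.56 Ω

Segment 1: A = 3.13 mm² = 3.130e-06 m²
R₁ = ρL/A = (1.15×10^-6)(14.4)/(3.130e-06) = 5.291 Ω
Segment 2: A = 5.68 mm² = 5.680e-06 m²
R₂ = (1.15×10^-6)(11.2)/(5.680e-06) = 2.268 Ω
R = R₁ + R₂ = 7.56 Ω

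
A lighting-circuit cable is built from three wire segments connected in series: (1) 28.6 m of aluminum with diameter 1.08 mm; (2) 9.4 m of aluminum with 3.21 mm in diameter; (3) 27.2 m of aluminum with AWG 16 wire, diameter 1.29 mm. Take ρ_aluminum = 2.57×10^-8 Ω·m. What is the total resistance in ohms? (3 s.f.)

Seg 1: A = π(d/2)² = π(5.4000e-04 m)² = 9.161e-07 m²
R_1 = (2.57×10^-8)(28.6)/(9.161e-07) = 0.8023 Ω
Seg 2: A = π(d/2)² = π(1.6050e-03 m)² = 8.093e-06 m²
R_2 = (2.57×10^-8)(9.4)/(8.093e-06) = 0.02985 Ω
Seg 3: A = π(1.29/2 mm)² = π(6.4500e-04 m)² = 1.307e-06 m²
R_3 = (2.57×10^-8)(27.2)/(1.307e-06) = 0.5349 Ω
R_total = R_1 + R_2 + R_3 = 1.37 Ω

1.37 Ω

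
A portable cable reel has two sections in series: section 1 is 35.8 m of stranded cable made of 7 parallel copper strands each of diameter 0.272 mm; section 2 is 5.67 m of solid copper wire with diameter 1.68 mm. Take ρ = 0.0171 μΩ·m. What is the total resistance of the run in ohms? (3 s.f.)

ρ = 0.0171 μΩ·m = 1.71×10^-8 Ω·m
Section 1: A_strand = π(1.3600e-04)² = 5.811e-08 m²; R₁ = ρL/(N·A_s) = (1.71×10^-8)(35.8)/(7×5.811e-08) = 1.505 Ω
Section 2: A = π(d/2)² = π(8.4000e-04 m)² = 2.217e-06 m²
R₂ = (1.71×10^-8)(5.67)/(2.217e-06) = 0.04374 Ω
R = R₁ + R₂ = 1.55 Ω

1.55 Ω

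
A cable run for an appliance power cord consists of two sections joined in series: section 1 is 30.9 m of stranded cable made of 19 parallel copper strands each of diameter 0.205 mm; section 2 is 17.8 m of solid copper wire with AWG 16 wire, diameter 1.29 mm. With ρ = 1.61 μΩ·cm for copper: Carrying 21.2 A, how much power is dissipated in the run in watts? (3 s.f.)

ρ = 1.61 μΩ·cm = 1.61×10^-8 Ω·m
Section 1: A_strand = π(1.0250e-04)² = 3.301e-08 m²; R₁ = ρL/(N·A_s) = (1.61×10^-8)(30.9)/(19×3.301e-08) = 0.7933 Ω
Section 2: A = π(1.29/2 mm)² = π(6.4500e-04 m)² = 1.307e-06 m²
R₂ = (1.61×10^-8)(17.8)/(1.307e-06) = 0.2193 Ω
R = R₁ + R₂ = 1.013 Ω
P = I²R = (21.2)² × 1.013 = 455 W

455 W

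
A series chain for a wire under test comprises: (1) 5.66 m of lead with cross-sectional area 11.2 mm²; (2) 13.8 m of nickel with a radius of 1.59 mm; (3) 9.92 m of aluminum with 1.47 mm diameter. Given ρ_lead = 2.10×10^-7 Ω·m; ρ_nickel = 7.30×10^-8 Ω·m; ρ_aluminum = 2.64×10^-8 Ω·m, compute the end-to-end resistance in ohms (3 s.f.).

0.387 Ω

Seg 1: A = 11.2 mm² = 1.120e-05 m²
R_1 = (2.10×10^-7)(5.66)/(1.120e-05) = 0.1061 Ω
Seg 2: A = πr² = π(1.5900e-03 m)² = 7.942e-06 m²
R_2 = (7.30×10^-8)(13.8)/(7.942e-06) = 0.1268 Ω
Seg 3: A = π(d/2)² = π(7.3500e-04 m)² = 1.697e-06 m²
R_3 = (2.64×10^-8)(9.92)/(1.697e-06) = 0.1543 Ω
R_total = R_1 + R_2 + R_3 = 0.387 Ω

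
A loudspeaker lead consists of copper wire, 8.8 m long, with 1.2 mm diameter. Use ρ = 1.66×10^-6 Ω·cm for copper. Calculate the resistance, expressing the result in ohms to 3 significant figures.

0.129 Ω

ρ = 1.66×10^-6 Ω·cm = 1.66×10^-8 Ω·m
A = π(d/2)² = π(6.0000e-04 m)² = 1.131e-06 m²
R = ρL/A = (1.66×10^-8)(8.8 m)/(1.131e-06 m²) = 0.129 Ω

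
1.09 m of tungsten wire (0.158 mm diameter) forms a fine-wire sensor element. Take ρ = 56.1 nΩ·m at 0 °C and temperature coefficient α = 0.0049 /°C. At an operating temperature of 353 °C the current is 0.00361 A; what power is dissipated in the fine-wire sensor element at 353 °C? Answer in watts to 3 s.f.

ρ = 56.1 nΩ·m = 5.61×10^-8 Ω·m
A = π(d/2)² = π(7.9000e-05 m)² = 1.961e-08 m²
R₍0₎ = ρL/A = (5.61×10^-8)(1.09)/(1.961e-08) = 3.119 Ω
R₍353₎ = R₍0₎(1 + αΔT) = 3.119 × (1 + 0.0049×353) = 8.513 Ω
P = I²R = (0.00361)² × 8.513 = 1.11×10^-4 W

1.11×10^-4 W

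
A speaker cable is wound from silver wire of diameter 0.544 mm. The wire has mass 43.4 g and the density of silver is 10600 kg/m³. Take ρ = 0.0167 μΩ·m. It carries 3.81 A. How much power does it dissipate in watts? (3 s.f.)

18.4 W

ρ = 0.0167 μΩ·m = 1.67×10^-8 Ω·m
A = π(d/2)² = π(2.7200e-04 m)² = 2.3243e-07 m²
L = m/(density·A) = 0.0434/(10600×2.3243e-07) = 17.62 m
R = ρL/A = (1.67×10^-8)(17.62)/(2.3243e-07) = 1.266 Ω
P = I²R = (3.81)² × 1.266 = 18.4 W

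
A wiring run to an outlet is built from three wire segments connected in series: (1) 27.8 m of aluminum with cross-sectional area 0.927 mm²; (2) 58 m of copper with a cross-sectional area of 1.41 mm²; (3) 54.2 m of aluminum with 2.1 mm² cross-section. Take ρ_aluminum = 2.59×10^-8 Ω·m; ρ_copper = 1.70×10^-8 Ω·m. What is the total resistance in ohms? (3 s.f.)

Seg 1: A = 0.927 mm² = 9.270e-07 m²
R_1 = (2.59×10^-8)(27.8)/(9.270e-07) = 0.7767 Ω
Seg 2: A = 1.41 mm² = 1.410e-06 m²
R_2 = (1.70×10^-8)(58)/(1.410e-06) = 0.6993 Ω
Seg 3: A = 2.1 mm² = 2.100e-06 m²
R_3 = (2.59×10^-8)(54.2)/(2.100e-06) = 0.6685 Ω
R_total = R_1 + R_2 + R_3 = 2.14 Ω

2.14 Ω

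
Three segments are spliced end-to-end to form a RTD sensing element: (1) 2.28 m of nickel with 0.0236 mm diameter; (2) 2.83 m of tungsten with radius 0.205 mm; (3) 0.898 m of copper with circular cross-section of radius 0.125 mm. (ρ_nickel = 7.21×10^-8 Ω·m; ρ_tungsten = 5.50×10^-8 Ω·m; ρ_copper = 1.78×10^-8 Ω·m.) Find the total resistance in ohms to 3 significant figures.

Seg 1: A = π(d/2)² = π(1.1800e-05 m)² = 4.374e-10 m²
R_1 = (7.21×10^-8)(2.28)/(4.374e-10) = 375.8 Ω
Seg 2: A = πr² = π(2.0500e-04 m)² = 1.320e-07 m²
R_2 = (5.50×10^-8)(2.83)/(1.320e-07) = 1.179 Ω
Seg 3: A = πr² = π(1.2500e-04 m)² = 4.909e-08 m²
R_3 = (1.78×10^-8)(0.898)/(4.909e-08) = 0.3256 Ω
R_total = R_1 + R_2 + R_3 = 377 Ω

377 Ω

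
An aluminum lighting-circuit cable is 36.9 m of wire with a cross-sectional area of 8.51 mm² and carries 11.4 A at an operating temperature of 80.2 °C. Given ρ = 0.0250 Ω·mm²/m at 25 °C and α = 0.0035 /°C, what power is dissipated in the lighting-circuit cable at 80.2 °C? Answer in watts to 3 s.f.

ρ = 0.0250 Ω·mm²/m = 2.50×10^-8 Ω·m
A = 8.51 mm² = 8.510e-06 m²
R₍25₎ = ρL/A = (2.50×10^-8)(36.9)/(8.510e-06) = 0.1084 Ω
R₍80.2₎ = R₍25₎(1 + αΔT) = 0.1084 × (1 + 0.0035×55.2) = 0.1293 Ω
P = I²R = (11.4)² × 0.1293 = 16.8 W

16.8 W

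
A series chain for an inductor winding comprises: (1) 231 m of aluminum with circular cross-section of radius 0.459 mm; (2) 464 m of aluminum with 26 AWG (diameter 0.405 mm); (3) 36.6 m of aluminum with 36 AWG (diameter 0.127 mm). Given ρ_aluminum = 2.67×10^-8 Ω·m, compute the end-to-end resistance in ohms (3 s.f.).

183 Ω

Seg 1: A = πr² = π(4.5900e-04 m)² = 6.619e-07 m²
R_1 = (2.67×10^-8)(231)/(6.619e-07) = 9.319 Ω
Seg 2: A = π(0.405/2 mm)² = π(2.0250e-04 m)² = 1.288e-07 m²
R_2 = (2.67×10^-8)(464)/(1.288e-07) = 96.17 Ω
Seg 3: A = π(0.127/2 mm)² = π(6.3500e-05 m)² = 1.267e-08 m²
R_3 = (2.67×10^-8)(36.6)/(1.267e-08) = 77.14 Ω
R_total = R_1 + R_2 + R_3 = 183 Ω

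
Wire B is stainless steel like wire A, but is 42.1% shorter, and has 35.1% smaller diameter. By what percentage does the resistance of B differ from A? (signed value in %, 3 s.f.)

37.5%

R ∝ L/d², so R_B/R_A = (1 − 42.1/100) × (1 − 35.1/100)⁻²
= 0.579 × 2.374 = 1.375
(R_B − R_A)/R_A = 1.375 − 1 = 37.5%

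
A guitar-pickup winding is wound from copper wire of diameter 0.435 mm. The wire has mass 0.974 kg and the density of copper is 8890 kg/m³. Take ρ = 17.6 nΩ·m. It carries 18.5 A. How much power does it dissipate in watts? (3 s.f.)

ρ = 17.6 nΩ·m = 1.76×10^-8 Ω·m
A = π(d/2)² = π(2.1750e-04 m)² = 1.4862e-07 m²
L = m/(density·A) = 0.974/(8890×1.4862e-07) = 737.2 m
R = ρL/A = (1.76×10^-8)(737.2)/(1.4862e-07) = 87.3 Ω
P = I²R = (18.5)² × 87.3 = 29900 W

29900 W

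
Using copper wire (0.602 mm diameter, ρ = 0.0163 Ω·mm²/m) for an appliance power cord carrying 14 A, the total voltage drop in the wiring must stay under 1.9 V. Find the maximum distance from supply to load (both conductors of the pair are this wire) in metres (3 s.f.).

ρ = 0.0163 Ω·mm²/m = 1.63×10^-8 Ω·m
A = π(d/2)² = π(3.0100e-04 m)² = 2.846e-07 m²
L_max = V_max·A/(2·ρI) = (1.9)(2.846e-07)/(2×1.63×10^-8×14) = 1.18 m

1.18 m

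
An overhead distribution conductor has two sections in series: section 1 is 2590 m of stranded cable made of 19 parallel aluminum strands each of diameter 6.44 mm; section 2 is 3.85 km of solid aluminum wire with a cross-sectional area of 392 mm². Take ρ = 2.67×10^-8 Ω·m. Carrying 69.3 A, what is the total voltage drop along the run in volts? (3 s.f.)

Section 1: A_strand = π(3.2200e-03)² = 3.257e-05 m²; R₁ = ρL/(N·A_s) = (2.67×10^-8)(2590)/(19×3.257e-05) = 0.1117 Ω
Section 2: A = 392 mm² = 3.920e-04 m²
R₂ = (2.67×10^-8)(3850)/(3.920e-04) = 0.2622 Ω
R = R₁ + R₂ = 0.374 Ω
V = IR = 69.3 × 0.374 = 25.9 V

25.9 V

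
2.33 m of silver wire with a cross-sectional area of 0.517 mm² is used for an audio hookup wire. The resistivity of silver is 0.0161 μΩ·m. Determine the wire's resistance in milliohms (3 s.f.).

72.6 mΩ

ρ = 0.0161 μΩ·m = 1.61×10^-8 Ω·m
A = 0.517 mm² = 5.170e-07 m²
R = ρL/A = (1.61×10^-8)(2.33 m)/(5.170e-07 m²) = 72.6 mΩ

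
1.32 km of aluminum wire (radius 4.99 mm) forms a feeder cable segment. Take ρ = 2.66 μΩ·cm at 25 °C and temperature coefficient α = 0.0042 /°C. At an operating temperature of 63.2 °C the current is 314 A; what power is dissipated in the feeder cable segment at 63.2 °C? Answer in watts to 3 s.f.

ρ = 2.66 μΩ·cm = 2.66×10^-8 Ω·m
A = πr² = π(4.9900e-03 m)² = 7.823e-05 m²
R₍25₎ = ρL/A = (2.66×10^-8)(1320)/(7.823e-05) = 0.4489 Ω
R₍63.2₎ = R₍25₎(1 + αΔT) = 0.4489 × (1 + 0.0042×38.2) = 0.5209 Ω
P = I²R = (314)² × 0.5209 = 51400 W

51400 W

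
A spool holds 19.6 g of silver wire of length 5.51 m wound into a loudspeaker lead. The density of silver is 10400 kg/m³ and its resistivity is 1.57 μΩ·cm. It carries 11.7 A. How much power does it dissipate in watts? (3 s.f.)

34.6 W

ρ = 1.57 μΩ·cm = 1.57×10^-8 Ω·m
A = m/(density·L) = 0.0196/(10400×5.51) = 3.4204e-07 m²
R = ρL/A = (1.57×10^-8)(5.51)/(3.4204e-07) = 0.2529 Ω
P = I²R = (11.7)² × 0.2529 = 34.6 W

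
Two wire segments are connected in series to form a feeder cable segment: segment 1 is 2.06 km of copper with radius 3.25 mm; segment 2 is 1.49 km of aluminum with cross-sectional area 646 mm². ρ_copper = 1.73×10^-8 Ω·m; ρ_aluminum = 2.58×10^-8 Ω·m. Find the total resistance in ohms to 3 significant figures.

1.13 Ω

Segment 1: A = πr² = π(3.2500e-03 m)² = 3.318e-05 m²
R₁ = ρL/A = (1.73×10^-8)(2060)/(3.318e-05) = 1.074 Ω
Segment 2: A = 646 mm² = 6.460e-04 m²
R₂ = (2.58×10^-8)(1490)/(6.460e-04) = 0.05951 Ω
R = R₁ + R₂ = 1.13 Ω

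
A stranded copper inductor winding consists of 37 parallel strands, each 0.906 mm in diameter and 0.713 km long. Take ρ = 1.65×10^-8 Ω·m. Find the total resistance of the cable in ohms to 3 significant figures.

0.493 Ω

A_strand = π(4.5300e-04 m)² = 6.447e-07 m²
R_strand = ρL/A = (1.65×10^-8)(713)/(6.447e-07) = 18.25 Ω
R_total = R_strand/N = 18.25/37 = 0.493 Ω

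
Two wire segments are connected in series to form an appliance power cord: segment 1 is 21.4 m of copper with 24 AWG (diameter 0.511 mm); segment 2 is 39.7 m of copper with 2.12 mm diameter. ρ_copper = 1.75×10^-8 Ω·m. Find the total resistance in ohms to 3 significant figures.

2.02 Ω

Segment 1: A = π(0.511/2 mm)² = π(2.5550e-04 m)² = 2.051e-07 m²
R₁ = ρL/A = (1.75×10^-8)(21.4)/(2.051e-07) = 1.826 Ω
Segment 2: A = π(d/2)² = π(1.0600e-03 m)² = 3.530e-06 m²
R₂ = (1.75×10^-8)(39.7)/(3.530e-06) = 0.1968 Ω
R = R₁ + R₂ = 2.02 Ω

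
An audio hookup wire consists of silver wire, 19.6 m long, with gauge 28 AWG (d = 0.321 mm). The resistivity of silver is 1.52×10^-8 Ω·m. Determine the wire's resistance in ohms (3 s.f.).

3.68 Ω

A = π(0.321/2 mm)² = π(1.6050e-04 m)² = 8.093e-08 m²
R = ρL/A = (1.52×10^-8)(19.6 m)/(8.093e-08 m²) = 3.68 Ω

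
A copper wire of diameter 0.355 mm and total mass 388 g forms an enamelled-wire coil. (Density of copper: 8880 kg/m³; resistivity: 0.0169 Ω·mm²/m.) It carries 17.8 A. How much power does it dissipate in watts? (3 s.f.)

23900 W

ρ = 0.0169 Ω·mm²/m = 1.69×10^-8 Ω·m
A = π(d/2)² = π(1.7750e-04 m)² = 9.8980e-08 m²
L = m/(density·A) = 0.388/(8880×9.8980e-08) = 441.4 m
R = ρL/A = (1.69×10^-8)(441.4)/(9.8980e-08) = 75.37 Ω
P = I²R = (17.8)² × 75.37 = 23900 W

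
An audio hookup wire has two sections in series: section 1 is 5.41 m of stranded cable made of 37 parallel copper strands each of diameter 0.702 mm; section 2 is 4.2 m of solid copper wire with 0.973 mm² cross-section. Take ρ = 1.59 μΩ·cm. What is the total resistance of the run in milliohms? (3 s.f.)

74.6 mΩ

ρ = 1.59 μΩ·cm = 1.59×10^-8 Ω·m
Section 1: A_strand = π(3.5100e-04)² = 3.870e-07 m²; R₁ = ρL/(N·A_s) = (1.59×10^-8)(5.41)/(37×3.870e-07) = 0.006007 Ω
Section 2: A = 0.973 mm² = 9.730e-07 m²
R₂ = (1.59×10^-8)(4.2)/(9.730e-07) = 0.06863 Ω
R = R₁ + R₂ = 74.6 mΩ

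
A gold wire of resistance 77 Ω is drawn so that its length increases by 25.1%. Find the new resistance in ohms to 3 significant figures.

k = 1 + 25.1/100 = 1.251; volume constant ⇒ A' = A/k, so R' = k²R.
R' = 1.565 × 77 = 121 Ω

121 Ω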